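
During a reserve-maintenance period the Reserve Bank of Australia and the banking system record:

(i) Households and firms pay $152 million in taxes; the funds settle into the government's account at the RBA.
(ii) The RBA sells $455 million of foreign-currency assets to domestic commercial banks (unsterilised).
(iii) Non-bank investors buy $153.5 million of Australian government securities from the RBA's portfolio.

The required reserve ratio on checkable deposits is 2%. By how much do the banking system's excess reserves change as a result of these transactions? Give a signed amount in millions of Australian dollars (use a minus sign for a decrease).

Government account inflow $152 million: reserves −$152M, deposits −$152M.
FX sale $455 million: reserves −$455M, deposits 0.
Asset sale (to non-banks) $153.5 million: reserves −$153.5M, deposits −$153.5M.
Totals: Δreserves = −$760.5M, Δdeposits = −$305.5M.
Δrequired reserves = 2% × −$305.5M = −$6.11M.
Δexcess reserves = Δreserves − Δrequired = −$760.5M − (−$6.11M) = -$754.39 million.

-$754.39 million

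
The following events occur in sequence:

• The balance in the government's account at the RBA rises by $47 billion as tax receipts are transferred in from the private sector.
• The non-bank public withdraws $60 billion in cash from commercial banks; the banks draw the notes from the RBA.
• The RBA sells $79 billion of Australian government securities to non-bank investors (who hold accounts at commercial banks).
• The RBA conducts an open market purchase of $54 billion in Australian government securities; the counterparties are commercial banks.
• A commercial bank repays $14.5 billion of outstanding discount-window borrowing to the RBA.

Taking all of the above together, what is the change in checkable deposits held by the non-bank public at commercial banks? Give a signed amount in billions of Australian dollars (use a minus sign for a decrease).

-$186 billion

Government account inflow $47 billion: non-bank counterparties' bank balances fall → −$47B.
Currency withdrawal $60 billion: non-bank counterparties' bank balances fall → −$60B.
Asset sale (to non-banks) $79 billion: non-bank counterparties' bank balances fall → −$79B.
OMO purchase (from banks) $54 billion: the counterparty is a bank, so public deposits are unchanged → 0.
Discount-window repayment $14.5 billion: the counterparty is a bank, so public deposits are unchanged → 0.
Net: −47 − 60 − 79 + 0 + 0 = -$186 billion.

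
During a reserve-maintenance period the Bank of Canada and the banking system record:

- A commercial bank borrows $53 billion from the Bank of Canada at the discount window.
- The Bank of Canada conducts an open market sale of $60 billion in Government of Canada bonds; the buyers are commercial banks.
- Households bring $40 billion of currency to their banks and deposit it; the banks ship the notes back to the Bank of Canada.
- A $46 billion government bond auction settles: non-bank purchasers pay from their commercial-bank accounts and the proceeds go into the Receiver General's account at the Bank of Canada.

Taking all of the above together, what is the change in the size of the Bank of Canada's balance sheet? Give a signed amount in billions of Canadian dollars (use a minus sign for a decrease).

Bank of Canada balance sheet:
  Assets:      Securities −$60B, Loans to banks +$53B
  Liabilities: Bank reserves −$13B, Currency in circulation −$40B, Government deposits +$46B
Change in total Bank of Canada assets = -$7 billion.

-$7 billion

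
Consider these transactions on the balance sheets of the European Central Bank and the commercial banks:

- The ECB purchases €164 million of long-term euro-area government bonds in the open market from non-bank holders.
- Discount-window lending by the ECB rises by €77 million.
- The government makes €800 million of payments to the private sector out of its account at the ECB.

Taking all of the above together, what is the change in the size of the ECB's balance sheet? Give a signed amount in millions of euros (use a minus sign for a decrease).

ECB balance sheet:
  Assets:      Securities +€164M, Loans to banks +€77M
  Liabilities: Bank reserves +€1041M, Government deposits −€800M
Change in total ECB assets = +€241 million.

+€241 million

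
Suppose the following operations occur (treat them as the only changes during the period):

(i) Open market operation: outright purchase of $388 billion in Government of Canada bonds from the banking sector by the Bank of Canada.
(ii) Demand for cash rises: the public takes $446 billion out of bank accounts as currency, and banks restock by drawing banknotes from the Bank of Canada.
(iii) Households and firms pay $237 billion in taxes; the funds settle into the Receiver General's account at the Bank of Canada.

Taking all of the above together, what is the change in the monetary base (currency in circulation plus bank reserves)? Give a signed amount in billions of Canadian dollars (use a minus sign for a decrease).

OMO purchase (from banks) $388 billion: Bank of Canada balance sheet expands → +$388B.
Currency withdrawal $446 billion: just a shift between currency and reserves — both are base money → 0.
Government account inflow $237 billion: reserves shift to a non-base liability → −$237B.
Net: 388 + 0 − 237 = +$151 billion.

+$151 billion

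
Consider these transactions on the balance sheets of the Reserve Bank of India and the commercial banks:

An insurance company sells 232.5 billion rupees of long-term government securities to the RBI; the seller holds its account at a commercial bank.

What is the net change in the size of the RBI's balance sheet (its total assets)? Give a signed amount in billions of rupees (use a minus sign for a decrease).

+232.5 billion

Asset purchase (from non-banks) 232.5 billion rupees: an RBI asset is acquired → +232.5B.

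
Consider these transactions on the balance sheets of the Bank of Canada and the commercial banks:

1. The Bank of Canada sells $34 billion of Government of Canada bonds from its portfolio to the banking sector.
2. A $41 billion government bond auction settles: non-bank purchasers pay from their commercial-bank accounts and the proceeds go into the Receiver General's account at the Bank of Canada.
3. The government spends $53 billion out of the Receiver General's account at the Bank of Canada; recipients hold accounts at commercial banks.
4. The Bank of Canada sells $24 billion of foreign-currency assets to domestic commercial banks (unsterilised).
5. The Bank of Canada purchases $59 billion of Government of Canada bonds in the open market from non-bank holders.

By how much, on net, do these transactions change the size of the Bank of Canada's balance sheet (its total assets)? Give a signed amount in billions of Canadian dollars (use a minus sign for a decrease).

+$1 billion

OMO sale (to banks) $34 billion: a Bank of Canada asset is shed → −$34B.
Government account inflow $41 billion: only the composition of liabilities changes → 0.
Government spending $53 billion: only the composition of liabilities changes → 0.
FX sale $24 billion: a Bank of Canada asset is shed → −$24B.
Asset purchase (from non-banks) $59 billion: a Bank of Canada asset is acquired → +$59B.
Net: −34 + 0 + 0 − 24 + 59 = +$1 billion.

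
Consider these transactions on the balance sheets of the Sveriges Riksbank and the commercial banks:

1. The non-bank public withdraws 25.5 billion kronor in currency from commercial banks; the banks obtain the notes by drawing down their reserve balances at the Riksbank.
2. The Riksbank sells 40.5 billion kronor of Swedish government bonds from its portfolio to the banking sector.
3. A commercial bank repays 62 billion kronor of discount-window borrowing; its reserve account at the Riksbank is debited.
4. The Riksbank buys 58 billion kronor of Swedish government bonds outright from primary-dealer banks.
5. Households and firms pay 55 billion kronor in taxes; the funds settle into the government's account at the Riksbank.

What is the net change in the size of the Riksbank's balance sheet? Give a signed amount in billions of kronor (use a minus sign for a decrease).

Currency withdrawal 25.5 billion kronor: only the composition of liabilities changes → 0.
OMO sale (to banks) 40.5 billion kronor: a Riksbank asset is shed → −40.5B.
Discount-window repayment 62 billion kronor: a Riksbank asset is shed → −62B.
OMO purchase (from banks) 58 billion kronor: a Riksbank asset is acquired → +58B.
Government account inflow 55 billion kronor: only the composition of liabilities changes → 0.
Net: 0 − 40.5 − 62 + 58 + 0 = -44.5 billion.

-44.5 billion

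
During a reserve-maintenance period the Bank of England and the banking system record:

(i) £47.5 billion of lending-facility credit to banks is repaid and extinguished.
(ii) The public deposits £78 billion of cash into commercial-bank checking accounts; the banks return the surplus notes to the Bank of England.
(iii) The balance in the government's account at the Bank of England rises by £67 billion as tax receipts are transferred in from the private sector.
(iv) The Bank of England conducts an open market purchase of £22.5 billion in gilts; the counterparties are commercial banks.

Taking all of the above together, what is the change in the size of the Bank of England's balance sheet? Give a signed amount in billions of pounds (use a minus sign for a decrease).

Discount-window repayment £47.5 billion: a Bank of England asset is shed → −£47.5B.
Currency deposit £78 billion: only the composition of liabilities changes → 0.
Government account inflow £67 billion: only the composition of liabilities changes → 0.
OMO purchase (from banks) £22.5 billion: a Bank of England asset is acquired → +£22.5B.
Net: −47.5 + 0 + 0 + 22.5 = -£25 billion.

-£25 billion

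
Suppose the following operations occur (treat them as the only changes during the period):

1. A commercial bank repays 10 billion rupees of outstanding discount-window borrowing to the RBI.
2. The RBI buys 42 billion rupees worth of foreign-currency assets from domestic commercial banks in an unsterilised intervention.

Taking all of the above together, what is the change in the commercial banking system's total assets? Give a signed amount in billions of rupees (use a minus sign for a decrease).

Discount-window repayment 10 billion rupees: bank balance sheets shrink → −10B.
FX purchase 42 billion rupees: just an asset swap on bank balance sheets → 0.
Net: −10 + 0 = -10 billion.

-10 billion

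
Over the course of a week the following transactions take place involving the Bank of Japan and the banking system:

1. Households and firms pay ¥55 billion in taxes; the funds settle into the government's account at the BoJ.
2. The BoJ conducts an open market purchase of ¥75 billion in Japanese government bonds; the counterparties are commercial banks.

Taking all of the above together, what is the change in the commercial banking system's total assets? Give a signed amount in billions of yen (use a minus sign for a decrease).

-¥55 billion

Government account inflow ¥55 billion: bank balance sheets shrink → −¥55B.
OMO purchase (from banks) ¥75 billion: just an asset swap on bank balance sheets → 0.
Net: −55 + 0 = -¥55 billion.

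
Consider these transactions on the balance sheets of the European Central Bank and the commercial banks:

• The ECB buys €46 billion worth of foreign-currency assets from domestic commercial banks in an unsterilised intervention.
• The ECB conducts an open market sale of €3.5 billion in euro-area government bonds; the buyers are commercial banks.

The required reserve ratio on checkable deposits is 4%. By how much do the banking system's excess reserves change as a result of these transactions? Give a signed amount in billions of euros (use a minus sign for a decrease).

+€42.5 billion

FX purchase €46 billion: reserves +€46B, deposits 0.
OMO sale (to banks) €3.5 billion: reserves −€3.5B, deposits 0.
Totals: Δreserves = +€42.5B, Δdeposits = 0.
Δrequired reserves = 4% × 0 = 0.
Δexcess reserves = Δreserves − Δrequired = +€42.5B − (0) = +€42.5 billion.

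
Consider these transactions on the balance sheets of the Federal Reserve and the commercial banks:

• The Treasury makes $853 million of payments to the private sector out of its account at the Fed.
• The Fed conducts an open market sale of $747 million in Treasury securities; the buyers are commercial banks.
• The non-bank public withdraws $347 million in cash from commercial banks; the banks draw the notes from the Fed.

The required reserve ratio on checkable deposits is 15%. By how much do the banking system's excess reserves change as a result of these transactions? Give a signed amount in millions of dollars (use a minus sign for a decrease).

Government spending $853 million: reserves +$853M, deposits +$853M.
OMO sale (to banks) $747 million: reserves −$747M, deposits 0.
Currency withdrawal $347 million: reserves −$347M, deposits −$347M.
Totals: Δreserves = −$241M, Δdeposits = +$506M.
Δrequired reserves = 15% × +$506M = +$75.9M.
Δexcess reserves = Δreserves − Δrequired = −$241M − (+$75.9M) = -$316.9 million.

-$316.9 million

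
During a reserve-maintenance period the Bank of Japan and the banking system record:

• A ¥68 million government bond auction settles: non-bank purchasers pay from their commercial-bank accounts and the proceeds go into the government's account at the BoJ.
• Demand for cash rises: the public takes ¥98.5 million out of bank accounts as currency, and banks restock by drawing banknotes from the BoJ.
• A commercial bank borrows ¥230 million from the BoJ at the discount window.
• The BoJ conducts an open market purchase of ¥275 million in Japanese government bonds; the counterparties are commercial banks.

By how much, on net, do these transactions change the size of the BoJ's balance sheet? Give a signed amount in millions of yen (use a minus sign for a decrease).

BoJ balance sheet:
  Assets:      Securities +¥275M, Loans to banks +¥230M
  Liabilities: Bank reserves +¥338.5M, Currency in circulation +¥98.5M, Government deposits +¥68M
Commercial banking system:
  Assets:      Reserves at CB +¥338.5M, Securities −¥275M
  Liabilities: Checkable deposits −¥166.5M, Borrowings from CB +¥230M
Change in total BoJ assets = +¥505 million.

+¥505 million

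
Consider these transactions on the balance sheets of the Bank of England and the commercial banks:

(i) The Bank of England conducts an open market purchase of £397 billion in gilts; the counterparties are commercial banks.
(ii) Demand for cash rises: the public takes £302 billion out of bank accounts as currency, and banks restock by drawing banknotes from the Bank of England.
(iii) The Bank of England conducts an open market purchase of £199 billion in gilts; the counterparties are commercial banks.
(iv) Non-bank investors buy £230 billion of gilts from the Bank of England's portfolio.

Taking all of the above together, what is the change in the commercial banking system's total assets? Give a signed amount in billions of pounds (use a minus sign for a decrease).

-£532 billion

OMO purchase (from banks) £397 billion: just an asset swap on bank balance sheets → 0.
Currency withdrawal £302 billion: bank balance sheets shrink → −£302B.
OMO purchase (from banks) £199 billion: just an asset swap on bank balance sheets → 0.
Asset sale (to non-banks) £230 billion: bank balance sheets shrink → −£230B.
Net: 0 − 302 + 0 − 230 = -£532 billion.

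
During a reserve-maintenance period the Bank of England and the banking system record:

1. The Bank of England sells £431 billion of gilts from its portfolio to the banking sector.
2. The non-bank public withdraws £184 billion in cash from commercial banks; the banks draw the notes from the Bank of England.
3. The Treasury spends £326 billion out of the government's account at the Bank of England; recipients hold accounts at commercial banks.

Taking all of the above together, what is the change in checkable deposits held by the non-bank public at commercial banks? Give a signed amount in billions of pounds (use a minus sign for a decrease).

+£142 billion

OMO sale (to banks) £431 billion: the counterparty is a bank, so public deposits are unchanged → 0.
Currency withdrawal £184 billion: non-bank counterparties' bank balances fall → −£184B.
Government spending £326 billion: non-bank counterparties' bank balances rise → +£326B.
Net: 0 − 184 + 326 = +£142 billion.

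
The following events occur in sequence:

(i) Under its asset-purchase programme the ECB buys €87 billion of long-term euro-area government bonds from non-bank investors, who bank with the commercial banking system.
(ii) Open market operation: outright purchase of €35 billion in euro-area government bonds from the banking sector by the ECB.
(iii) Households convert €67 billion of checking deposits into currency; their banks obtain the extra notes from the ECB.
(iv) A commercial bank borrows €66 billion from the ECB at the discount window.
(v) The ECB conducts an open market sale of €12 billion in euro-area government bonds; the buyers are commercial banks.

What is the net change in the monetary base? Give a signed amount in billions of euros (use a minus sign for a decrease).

ECB balance sheet:
  Assets:      Securities +€110B, Loans to banks +€66B
  Liabilities: Bank reserves +€109B, Currency in circulation +€67B
Monetary base = currency + reserves: +€67B + (+€109B) = +€176 billion.

+€176 billion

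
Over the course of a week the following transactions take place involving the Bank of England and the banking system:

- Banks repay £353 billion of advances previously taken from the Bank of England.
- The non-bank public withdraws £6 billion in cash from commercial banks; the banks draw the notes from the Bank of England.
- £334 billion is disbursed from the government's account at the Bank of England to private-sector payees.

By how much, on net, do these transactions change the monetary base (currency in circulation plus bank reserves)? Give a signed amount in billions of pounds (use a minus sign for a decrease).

-£19 billion

Discount-window repayment £353 billion: Bank of England balance sheet contracts → −£353B.
Currency withdrawal £6 billion: just a shift between currency and reserves — both are base money → 0.
Government spending £334 billion: a non-base liability converts back to reserves → +£334B.
Net: −353 + 0 + 334 = -£19 billion.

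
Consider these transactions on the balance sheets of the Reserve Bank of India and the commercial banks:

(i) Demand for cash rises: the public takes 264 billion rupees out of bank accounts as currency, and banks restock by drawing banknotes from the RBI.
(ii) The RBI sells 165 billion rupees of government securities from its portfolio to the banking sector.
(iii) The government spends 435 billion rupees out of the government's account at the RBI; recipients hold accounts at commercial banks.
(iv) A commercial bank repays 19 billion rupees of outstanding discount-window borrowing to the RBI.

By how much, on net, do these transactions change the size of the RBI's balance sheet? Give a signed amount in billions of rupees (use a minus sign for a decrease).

RBI balance sheet:
  Assets:      Securities −165B, Loans to banks −19B
  Liabilities: Bank reserves −13B, Currency in circulation +264B, Government deposits −435B
Change in total RBI assets = -184 billion.

-184 billion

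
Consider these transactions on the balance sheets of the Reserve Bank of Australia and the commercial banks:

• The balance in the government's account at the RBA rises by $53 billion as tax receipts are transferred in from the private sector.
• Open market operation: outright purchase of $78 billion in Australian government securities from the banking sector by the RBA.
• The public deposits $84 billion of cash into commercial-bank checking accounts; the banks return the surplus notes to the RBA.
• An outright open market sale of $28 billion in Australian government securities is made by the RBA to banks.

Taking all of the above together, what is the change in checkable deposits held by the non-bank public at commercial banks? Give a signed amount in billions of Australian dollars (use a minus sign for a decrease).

+$31 billion

Government account inflow $53 billion: non-bank counterparties' bank balances fall → −$53B.
OMO purchase (from banks) $78 billion: the counterparty is a bank, so public deposits are unchanged → 0.
Currency deposit $84 billion: non-bank counterparties' bank balances rise → +$84B.
OMO sale (to banks) $28 billion: the counterparty is a bank, so public deposits are unchanged → 0.
Net: −53 + 0 + 84 + 0 = +$31 billion.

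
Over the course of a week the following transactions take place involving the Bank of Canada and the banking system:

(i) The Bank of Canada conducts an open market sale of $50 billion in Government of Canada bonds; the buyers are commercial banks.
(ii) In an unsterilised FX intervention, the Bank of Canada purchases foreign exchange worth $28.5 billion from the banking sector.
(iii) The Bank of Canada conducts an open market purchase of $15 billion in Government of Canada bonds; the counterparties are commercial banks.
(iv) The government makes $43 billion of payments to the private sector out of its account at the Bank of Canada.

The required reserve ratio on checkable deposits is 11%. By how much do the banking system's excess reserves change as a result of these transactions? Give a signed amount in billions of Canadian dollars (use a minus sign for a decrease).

+$31.77 billion

OMO sale (to banks) $50 billion: reserves −$50B, deposits 0.
FX purchase $28.5 billion: reserves +$28.5B, deposits 0.
OMO purchase (from banks) $15 billion: reserves +$15B, deposits 0.
Government spending $43 billion: reserves +$43B, deposits +$43B.
Totals: Δreserves = +$36.5B, Δdeposits = +$43B.
Δrequired reserves = 11% × +$43B = +$4.73B.
Δexcess reserves = Δreserves − Δrequired = +$36.5B − (+$4.73B) = +$31.77 billion.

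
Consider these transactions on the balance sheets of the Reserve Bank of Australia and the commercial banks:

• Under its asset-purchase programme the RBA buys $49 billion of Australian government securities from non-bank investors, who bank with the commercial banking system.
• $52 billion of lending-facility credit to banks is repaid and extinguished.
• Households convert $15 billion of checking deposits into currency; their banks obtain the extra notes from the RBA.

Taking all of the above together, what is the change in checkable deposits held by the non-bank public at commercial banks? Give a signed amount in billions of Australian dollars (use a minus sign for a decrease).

+$34 billion

RBA balance sheet:
  Assets:      Securities +$49B, Loans to banks −$52B
  Liabilities: Bank reserves −$18B, Currency in circulation +$15B
Commercial banking system:
  Assets:      Reserves at CB −$18B
  Liabilities: Checkable deposits +$34B, Borrowings from CB −$52B
So the change in checkable deposits held by the non-bank public at commercial banks is +$34 billion.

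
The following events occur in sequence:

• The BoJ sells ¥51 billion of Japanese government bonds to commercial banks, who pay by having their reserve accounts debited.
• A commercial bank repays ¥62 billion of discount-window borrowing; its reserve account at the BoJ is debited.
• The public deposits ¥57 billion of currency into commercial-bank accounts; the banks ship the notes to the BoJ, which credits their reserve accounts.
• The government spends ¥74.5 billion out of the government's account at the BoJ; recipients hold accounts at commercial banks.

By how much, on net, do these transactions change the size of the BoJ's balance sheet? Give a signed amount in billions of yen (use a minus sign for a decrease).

-¥113 billion

BoJ balance sheet:
  Assets:      Securities −¥51B, Loans to banks −¥62B
  Liabilities: Bank reserves +¥18.5B, Currency in circulation −¥57B, Government deposits −¥74.5B
Commercial banking system:
  Assets:      Reserves at CB +¥18.5B, Securities +¥51B
  Liabilities: Checkable deposits +¥131.5B, Borrowings from CB −¥62B
Change in total BoJ assets = -¥113 billion.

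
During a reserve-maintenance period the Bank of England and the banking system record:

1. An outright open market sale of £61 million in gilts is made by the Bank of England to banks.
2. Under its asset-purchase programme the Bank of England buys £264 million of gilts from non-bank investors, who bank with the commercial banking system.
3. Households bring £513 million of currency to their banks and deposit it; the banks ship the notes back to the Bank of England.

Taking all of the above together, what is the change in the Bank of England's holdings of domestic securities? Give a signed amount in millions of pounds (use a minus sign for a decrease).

+£203 million

OMO sale (to banks) £61 million: securities removed from the Bank of England's portfolio → −£61M.
Asset purchase (from non-banks) £264 million: securities added to the Bank of England's portfolio → +£264M.
Currency deposit £513 million: the Bank of England's securities portfolio is untouched → 0.
Net: −61 + 264 + 0 = +£203 million.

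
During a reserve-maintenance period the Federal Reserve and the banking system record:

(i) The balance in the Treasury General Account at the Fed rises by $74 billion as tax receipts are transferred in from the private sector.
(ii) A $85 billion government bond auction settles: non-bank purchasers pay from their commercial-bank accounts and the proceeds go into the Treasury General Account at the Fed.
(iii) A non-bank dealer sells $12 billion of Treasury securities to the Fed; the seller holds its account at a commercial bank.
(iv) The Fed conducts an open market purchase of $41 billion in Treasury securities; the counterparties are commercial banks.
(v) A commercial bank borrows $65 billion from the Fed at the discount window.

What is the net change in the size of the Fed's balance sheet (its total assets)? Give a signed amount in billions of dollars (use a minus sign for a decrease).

+$118 billion

Fed balance sheet:
  Assets:      Securities +$53B, Loans to banks +$65B
  Liabilities: Bank reserves −$41B, Government deposits +$159B
Change in total Fed assets = +$118 billion.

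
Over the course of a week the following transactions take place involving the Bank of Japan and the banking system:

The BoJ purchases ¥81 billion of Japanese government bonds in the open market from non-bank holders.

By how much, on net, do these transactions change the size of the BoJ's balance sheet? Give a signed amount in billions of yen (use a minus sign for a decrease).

Asset purchase (from non-banks) ¥81 billion: a BoJ asset is acquired → +¥81B.

+¥81 billion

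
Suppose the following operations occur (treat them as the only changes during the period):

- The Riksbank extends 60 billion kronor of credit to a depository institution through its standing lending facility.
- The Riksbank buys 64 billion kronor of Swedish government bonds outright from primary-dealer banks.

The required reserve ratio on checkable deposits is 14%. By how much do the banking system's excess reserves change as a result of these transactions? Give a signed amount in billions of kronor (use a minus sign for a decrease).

Discount-window loan 60 billion kronor: reserves +60B, deposits 0.
OMO purchase (from banks) 64 billion kronor: reserves +64B, deposits 0.
Totals: Δreserves = +124B, Δdeposits = 0.
Δrequired reserves = 14% × 0 = 0.
Δexcess reserves = Δreserves − Δrequired = +124B − (0) = +124 billion.

+124 billion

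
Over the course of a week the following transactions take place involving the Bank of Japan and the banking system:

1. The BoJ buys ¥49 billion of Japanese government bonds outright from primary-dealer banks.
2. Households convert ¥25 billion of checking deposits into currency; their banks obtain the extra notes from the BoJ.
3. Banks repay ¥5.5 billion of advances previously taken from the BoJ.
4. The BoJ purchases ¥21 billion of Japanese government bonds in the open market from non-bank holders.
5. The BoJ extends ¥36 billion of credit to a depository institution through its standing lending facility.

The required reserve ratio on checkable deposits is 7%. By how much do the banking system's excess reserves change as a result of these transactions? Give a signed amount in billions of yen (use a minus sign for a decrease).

OMO purchase (from banks) ¥49 billion: reserves +¥49B, deposits 0.
Currency withdrawal ¥25 billion: reserves −¥25B, deposits −¥25B.
Discount-window repayment ¥5.5 billion: reserves −¥5.5B, deposits 0.
Asset purchase (from non-banks) ¥21 billion: reserves +¥21B, deposits +¥21B.
Discount-window loan ¥36 billion: reserves +¥36B, deposits 0.
Totals: Δreserves = +¥75.5B, Δdeposits = −¥4B.
Δrequired reserves = 7% × −¥4B = −¥0.28B.
Δexcess reserves = Δreserves − Δrequired = +¥75.5B − (−¥0.28B) = +¥75.78 billion.

+¥75.78 billion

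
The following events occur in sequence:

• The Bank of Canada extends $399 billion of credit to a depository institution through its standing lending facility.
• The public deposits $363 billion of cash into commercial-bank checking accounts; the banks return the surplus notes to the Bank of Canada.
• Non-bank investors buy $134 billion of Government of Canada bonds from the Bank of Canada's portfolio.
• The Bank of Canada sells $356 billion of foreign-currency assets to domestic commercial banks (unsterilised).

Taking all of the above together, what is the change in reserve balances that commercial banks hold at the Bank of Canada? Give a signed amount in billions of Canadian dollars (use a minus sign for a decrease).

+$272 billion

Bank of Canada balance sheet:
  Assets:      Securities −$134B, Loans to banks +$399B, Foreign assets −$356B
  Liabilities: Bank reserves +$272B, Currency in circulation −$363B
So the change in reserve balances that commercial banks hold at the Bank of Canada is +$272 billion.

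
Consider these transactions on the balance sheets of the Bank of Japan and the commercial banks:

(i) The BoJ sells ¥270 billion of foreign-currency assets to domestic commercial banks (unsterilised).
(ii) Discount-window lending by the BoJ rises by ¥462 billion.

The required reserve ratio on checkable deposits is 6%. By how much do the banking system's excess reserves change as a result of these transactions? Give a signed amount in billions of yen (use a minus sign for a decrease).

+¥192 billion

FX sale ¥270 billion: reserves −¥270B, deposits 0.
Discount-window loan ¥462 billion: reserves +¥462B, deposits 0.
Totals: Δreserves = +¥192B, Δdeposits = 0.
Δrequired reserves = 6% × 0 = 0.
Δexcess reserves = Δreserves − Δrequired = +¥192B − (0) = +¥192 billion.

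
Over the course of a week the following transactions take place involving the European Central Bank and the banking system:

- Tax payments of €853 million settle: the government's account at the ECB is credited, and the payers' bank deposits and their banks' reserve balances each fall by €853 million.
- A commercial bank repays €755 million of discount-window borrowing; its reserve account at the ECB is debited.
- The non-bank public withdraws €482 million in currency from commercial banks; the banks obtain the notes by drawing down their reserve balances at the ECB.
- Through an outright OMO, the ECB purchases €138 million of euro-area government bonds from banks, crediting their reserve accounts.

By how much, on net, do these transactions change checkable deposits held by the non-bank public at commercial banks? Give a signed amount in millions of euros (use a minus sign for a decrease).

ECB balance sheet:
  Assets:      Securities +€138M, Loans to banks −€755M
  Liabilities: Bank reserves −€1952M, Currency in circulation +€482M, Government deposits +€853M
Commercial banking system:
  Assets:      Reserves at CB −€1952M, Securities −€138M
  Liabilities: Checkable deposits −€1335M, Borrowings from CB −€755M
So the change in checkable deposits held by the non-bank public at commercial banks is -€1335 million.

-€1335 million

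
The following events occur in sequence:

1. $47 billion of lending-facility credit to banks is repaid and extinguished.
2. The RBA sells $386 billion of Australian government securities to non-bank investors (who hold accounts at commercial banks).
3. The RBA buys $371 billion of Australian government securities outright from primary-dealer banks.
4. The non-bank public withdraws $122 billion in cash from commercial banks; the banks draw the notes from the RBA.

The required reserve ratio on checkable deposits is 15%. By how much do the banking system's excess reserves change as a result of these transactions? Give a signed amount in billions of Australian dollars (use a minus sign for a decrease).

Discount-window repayment $47 billion: reserves −$47B, deposits 0.
Asset sale (to non-banks) $386 billion: reserves −$386B, deposits −$386B.
OMO purchase (from banks) $371 billion: reserves +$371B, deposits 0.
Currency withdrawal $122 billion: reserves −$122B, deposits −$122B.
Totals: Δreserves = −$184B, Δdeposits = −$508B.
Δrequired reserves = 15% × −$508B = −$76.2B.
Δexcess reserves = Δreserves − Δrequired = −$184B − (−$76.2B) = -$107.8 billion.

-$107.8 billion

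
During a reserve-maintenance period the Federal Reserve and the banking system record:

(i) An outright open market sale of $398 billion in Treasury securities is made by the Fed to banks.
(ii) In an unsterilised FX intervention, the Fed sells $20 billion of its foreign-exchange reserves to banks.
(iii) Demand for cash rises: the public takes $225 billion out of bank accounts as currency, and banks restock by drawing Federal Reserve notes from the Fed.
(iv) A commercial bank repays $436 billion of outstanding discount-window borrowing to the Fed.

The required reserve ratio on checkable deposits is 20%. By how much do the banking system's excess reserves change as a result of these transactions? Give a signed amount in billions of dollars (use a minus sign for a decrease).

-$1034 billion

OMO sale (to banks) $398 billion: reserves −$398B, deposits 0.
FX sale $20 billion: reserves −$20B, deposits 0.
Currency withdrawal $225 billion: reserves −$225B, deposits −$225B.
Discount-window repayment $436 billion: reserves −$436B, deposits 0.
Totals: Δreserves = −$1079B, Δdeposits = −$225B.
Δrequired reserves = 20% × −$225B = −$45B.
Δexcess reserves = Δreserves − Δrequired = −$1079B − (−$45B) = -$1034 billion.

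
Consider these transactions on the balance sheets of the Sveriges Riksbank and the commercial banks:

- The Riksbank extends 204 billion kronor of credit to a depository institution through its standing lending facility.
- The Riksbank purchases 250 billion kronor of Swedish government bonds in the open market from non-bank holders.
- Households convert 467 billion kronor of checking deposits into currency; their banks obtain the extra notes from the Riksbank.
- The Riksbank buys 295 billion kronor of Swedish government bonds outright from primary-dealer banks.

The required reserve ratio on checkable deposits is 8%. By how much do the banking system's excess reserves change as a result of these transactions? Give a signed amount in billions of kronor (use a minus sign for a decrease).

+299.36 billion

Discount-window loan 204 billion kronor: reserves +204B, deposits 0.
Asset purchase (from non-banks) 250 billion kronor: reserves +250B, deposits +250B.
Currency withdrawal 467 billion kronor: reserves −467B, deposits −467B.
OMO purchase (from banks) 295 billion kronor: reserves +295B, deposits 0.
Totals: Δreserves = +282B, Δdeposits = −217B.
Δrequired reserves = 8% × −217B = −17.36B.
Δexcess reserves = Δreserves − Δrequired = +282B − (−17.36B) = +299.36 billion.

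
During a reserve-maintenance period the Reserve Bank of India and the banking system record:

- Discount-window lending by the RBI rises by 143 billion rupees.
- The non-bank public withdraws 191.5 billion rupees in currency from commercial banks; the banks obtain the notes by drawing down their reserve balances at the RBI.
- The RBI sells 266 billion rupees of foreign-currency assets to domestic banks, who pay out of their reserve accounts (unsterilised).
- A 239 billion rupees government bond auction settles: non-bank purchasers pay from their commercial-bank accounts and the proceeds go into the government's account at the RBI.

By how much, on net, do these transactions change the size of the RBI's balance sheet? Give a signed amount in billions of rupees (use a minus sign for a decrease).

Discount-window loan 143 billion rupees: an RBI asset is acquired → +143B.
Currency withdrawal 191.5 billion rupees: only the composition of liabilities changes → 0.
FX sale 266 billion rupees: an RBI asset is shed → −266B.
Government account inflow 239 billion rupees: only the composition of liabilities changes → 0.
Net: 143 + 0 − 266 + 0 = -123 billion.

-123 billion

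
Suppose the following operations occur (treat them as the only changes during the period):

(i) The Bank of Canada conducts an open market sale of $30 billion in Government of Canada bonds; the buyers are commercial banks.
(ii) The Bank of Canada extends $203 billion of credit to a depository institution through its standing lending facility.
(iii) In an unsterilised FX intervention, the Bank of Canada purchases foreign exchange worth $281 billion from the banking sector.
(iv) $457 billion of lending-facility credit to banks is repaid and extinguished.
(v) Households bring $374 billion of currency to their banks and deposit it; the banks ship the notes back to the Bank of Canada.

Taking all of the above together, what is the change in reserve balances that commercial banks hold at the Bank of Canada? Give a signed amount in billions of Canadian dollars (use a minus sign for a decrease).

+$371 billion

OMO sale (to banks) $30 billion: the buying banks pay out of their reserve balances → −$30B.
Discount-window loan $203 billion: the loan is credited to the bank's reserve account → +$203B.
FX purchase $281 billion: the Bank of Canada pays by crediting reserve accounts → +$281B.
Discount-window repayment $457 billion: repayment is debited from reserves → −$457B.
Currency deposit $374 billion: returned notes are swapped for reserve credit → +$374B.
Net: −30 + 203 + 281 − 457 + 374 = +$371 billion.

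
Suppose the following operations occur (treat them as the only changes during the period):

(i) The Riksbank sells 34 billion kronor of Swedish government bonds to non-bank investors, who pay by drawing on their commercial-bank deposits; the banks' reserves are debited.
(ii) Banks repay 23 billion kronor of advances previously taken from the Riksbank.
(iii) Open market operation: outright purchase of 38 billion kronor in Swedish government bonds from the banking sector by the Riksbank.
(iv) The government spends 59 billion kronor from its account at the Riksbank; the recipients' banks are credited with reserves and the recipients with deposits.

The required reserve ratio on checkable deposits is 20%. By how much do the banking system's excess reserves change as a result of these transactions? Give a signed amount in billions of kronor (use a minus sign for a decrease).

+35 billion

Asset sale (to non-banks) 34 billion kronor: reserves −34B, deposits −34B.
Discount-window repayment 23 billion kronor: reserves −23B, deposits 0.
OMO purchase (from banks) 38 billion kronor: reserves +38B, deposits 0.
Government spending 59 billion kronor: reserves +59B, deposits +59B.
Totals: Δreserves = +40B, Δdeposits = +25B.
Δrequired reserves = 20% × +25B = +5B.
Δexcess reserves = Δreserves − Δrequired = +40B − (+5B) = +35 billion.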